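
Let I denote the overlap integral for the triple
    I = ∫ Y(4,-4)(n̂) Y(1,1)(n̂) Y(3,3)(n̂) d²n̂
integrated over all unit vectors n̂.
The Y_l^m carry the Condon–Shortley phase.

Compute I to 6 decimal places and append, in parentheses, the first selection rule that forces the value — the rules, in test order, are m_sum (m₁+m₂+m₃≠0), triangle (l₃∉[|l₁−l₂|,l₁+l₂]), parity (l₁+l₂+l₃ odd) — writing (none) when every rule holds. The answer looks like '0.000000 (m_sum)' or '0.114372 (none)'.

0.325735 (none)

Checks pass: Σm=0; 8 even; l₃=3∈[3,5].
(2·4+1)(2·1+1)(2·3+1) = 189
Δ: 2! 6! 0! / 9! → 1/252
sum: t=1:−1/36 = -1/36
3j²(4 1 3; 0 0 0) = Δ·Π!·Σ² = 4/63  (sign +1)
sum: t=2:+1/1440 = 1/1440
3j²(4 1 3; -4 1 3) = Δ·Π!·Σ² = 1/9  (sign +1)
combine: 4πI² = 189·4/63·1/9 = 4/3
take √, sign +1: I = 0.32573501
No selection rule forces the value: the integral is nonzero (none).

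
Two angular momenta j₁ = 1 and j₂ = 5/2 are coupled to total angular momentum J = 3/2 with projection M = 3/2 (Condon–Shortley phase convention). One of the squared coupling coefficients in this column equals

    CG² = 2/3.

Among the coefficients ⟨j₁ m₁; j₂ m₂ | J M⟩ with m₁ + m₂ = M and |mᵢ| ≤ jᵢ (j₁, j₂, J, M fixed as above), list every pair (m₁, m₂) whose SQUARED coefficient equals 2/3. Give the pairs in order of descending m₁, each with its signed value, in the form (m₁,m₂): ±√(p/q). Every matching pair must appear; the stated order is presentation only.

Admissible pairs with m₁+m₂ = M = 3/2: (-1,5/2), (0,3/2), (1,1/2)
  (m₁,m₂)=(1,1/2): CG² = 1/15, CG = +√(1/15)
  (m₁,m₂)=(0,3/2): CG² = 4/15, CG = −√(4/15)
  (m₁,m₂)=(-1,5/2): CG² = 2/3, CG = +√(2/3)   ← matches the target
Pairs with CG² = 2/3: (-1,5/2): +√(2/3)

(-1,5/2): +√(2/3)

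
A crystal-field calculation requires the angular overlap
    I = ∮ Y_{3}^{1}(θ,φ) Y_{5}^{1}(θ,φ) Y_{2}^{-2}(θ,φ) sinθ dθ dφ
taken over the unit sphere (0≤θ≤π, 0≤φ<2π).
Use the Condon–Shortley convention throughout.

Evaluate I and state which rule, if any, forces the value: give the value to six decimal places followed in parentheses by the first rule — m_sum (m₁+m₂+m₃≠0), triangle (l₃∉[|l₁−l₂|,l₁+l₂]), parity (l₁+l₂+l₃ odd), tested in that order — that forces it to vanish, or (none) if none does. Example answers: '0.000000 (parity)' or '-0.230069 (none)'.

-0.092802 (none)

Rules hold: Σm=0, L=10 even, 2≤2≤8.
N = 7·11·5 = 385
Δ = 6!·0!·4!/11! = 1/2310
Racah Σ t=3..3: t=3:−1/144 = -1/144
⇒ 3j(3 5 2; 0 0 0)² = 10/231, sgn -1
Racah Σ t=2..2: t=2:+1/1152 = 1/1152
⇒ 3j(3 5 2; 1 1 -2)² = 1/154, sgn +1
4πI² = N·(3j₀)²·(3jₘ)² = 25/231
I = -1·√(0.108225/4π) = -0.09280237
No selection rule forces the value: the integral is nonzero (none).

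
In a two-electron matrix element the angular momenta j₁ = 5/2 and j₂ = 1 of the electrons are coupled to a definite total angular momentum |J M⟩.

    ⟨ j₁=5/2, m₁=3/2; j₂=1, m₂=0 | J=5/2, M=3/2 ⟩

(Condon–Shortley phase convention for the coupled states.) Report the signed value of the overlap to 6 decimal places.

j₁+j₂−J=1  J+j₁−j₂=4  J−j₁+j₂=1  j₁+j₂+J+1=7
(j₁±m₁, j₂±m₂, J±M) = (4,1,1,1,4,1)
P² = 576/35
sum k=0..1:
  [0] +1/6 = 1/6
  [1] −1/24 = -1/24
S = 1/8
C² = P²·S² = 9/35 ; C = +0.507093

+0.507093  (= +√(9/35))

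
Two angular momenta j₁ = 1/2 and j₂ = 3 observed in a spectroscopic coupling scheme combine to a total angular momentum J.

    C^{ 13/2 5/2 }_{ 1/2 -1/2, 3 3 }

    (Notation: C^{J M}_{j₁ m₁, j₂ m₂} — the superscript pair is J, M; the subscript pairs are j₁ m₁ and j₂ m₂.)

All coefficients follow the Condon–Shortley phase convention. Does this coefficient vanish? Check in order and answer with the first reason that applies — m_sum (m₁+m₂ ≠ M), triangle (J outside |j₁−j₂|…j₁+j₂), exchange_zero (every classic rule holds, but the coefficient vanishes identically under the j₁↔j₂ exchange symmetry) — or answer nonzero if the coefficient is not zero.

m-sum: m₁+m₂ = -1/2+3 = 5/2, M = 5/2  ✓
triangle: need |j₁−j₂| ≤ J ≤ j₁+j₂, i.e. J ∈ [5/2, 7/2]; J = 13/2 is outside ✗ ⇒ coefficient is 0

triangle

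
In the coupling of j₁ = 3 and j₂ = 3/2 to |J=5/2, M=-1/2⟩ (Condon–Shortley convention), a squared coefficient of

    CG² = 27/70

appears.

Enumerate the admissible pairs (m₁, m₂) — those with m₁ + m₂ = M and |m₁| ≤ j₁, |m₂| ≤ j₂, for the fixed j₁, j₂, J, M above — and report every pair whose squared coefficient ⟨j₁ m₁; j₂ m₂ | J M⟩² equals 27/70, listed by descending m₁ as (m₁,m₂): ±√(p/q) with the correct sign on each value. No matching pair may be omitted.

(1,-3/2): +√(27/70)

Admissible pairs with m₁+m₂ = M = -1/2: (-2,3/2), (-1,1/2), (0,-1/2), (1,-3/2)
  (m₁,m₂)=(1,-3/2): CG² = 27/70, CG = +√(27/70)   ← matches the target
  (m₁,m₂)=(0,-1/2): CG² = 6/35, CG = −√(6/35)
  (m₁,m₂)=(-1,1/2): CG² = 1/70, CG = −√(1/70)
  (m₁,m₂)=(-2,3/2): CG² = 3/7, CG = +√(3/7)
Pairs with CG² = 27/70: (1,-3/2): +√(27/70)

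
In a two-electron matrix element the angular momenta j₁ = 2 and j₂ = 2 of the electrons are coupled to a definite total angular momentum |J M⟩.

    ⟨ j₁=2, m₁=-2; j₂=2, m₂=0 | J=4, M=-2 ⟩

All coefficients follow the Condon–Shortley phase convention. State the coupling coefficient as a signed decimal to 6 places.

√[9·0!4!4!/9! · 0!4!2!2!2!6!] = √(13824/7)
  +(−1)^0/∏(0,0,4,2,0,2)! = 1/96  (running 1/96)
⟨..|..⟩ = √(13824/7)·(1/96) = +0.462910

+0.462910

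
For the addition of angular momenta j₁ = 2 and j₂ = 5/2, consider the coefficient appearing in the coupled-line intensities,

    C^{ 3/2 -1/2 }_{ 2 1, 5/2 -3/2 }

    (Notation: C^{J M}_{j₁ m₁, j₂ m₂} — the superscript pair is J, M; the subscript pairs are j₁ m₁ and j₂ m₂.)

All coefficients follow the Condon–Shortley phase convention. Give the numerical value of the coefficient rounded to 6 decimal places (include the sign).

−√(2/105) = -0.138013

triangle: 3!·1!·2!/7! = 12/5040
(j±m)!: 3!·1!·1!·4!·1!·2! = 288
prefactor² = (2J+1)·Δ·N² = 96/35
  k=0: +1/(0!·3!·1!·1!·0!·1!) = 1/6
  k=1: −1/(1!·2!·0!·0!·1!·2!) = -1/4
Σ = -1/12  ⇒  CG² = 96/35·(-1/12)² = 2/105
CG = −√(2/105) = -0.138013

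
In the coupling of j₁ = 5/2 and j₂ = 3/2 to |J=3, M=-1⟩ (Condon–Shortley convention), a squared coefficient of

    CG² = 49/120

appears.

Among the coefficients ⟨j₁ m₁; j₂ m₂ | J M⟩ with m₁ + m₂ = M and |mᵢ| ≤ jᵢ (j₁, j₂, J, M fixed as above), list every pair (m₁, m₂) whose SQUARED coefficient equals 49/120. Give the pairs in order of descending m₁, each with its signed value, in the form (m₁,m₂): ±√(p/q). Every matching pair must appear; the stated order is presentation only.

Admissible pairs with m₁+m₂ = M = -1: (-5/2,3/2), (-3/2,1/2), (-1/2,-1/2), (1/2,-3/2)
  (m₁,m₂)=(1/2,-3/2): CG² = 9/20, CG = +√(9/20)
  (m₁,m₂)=(-1/2,-1/2): CG² = 1/60, CG = +√(1/60)
  (m₁,m₂)=(-3/2,1/2): CG² = 49/120, CG = −√(49/120)   ← matches the target
  (m₁,m₂)=(-5/2,3/2): CG² = 1/8, CG = −√(1/8)
Pairs with CG² = 49/120: (-3/2,1/2): −√(49/120)

(-3/2,1/2): −√(49/120)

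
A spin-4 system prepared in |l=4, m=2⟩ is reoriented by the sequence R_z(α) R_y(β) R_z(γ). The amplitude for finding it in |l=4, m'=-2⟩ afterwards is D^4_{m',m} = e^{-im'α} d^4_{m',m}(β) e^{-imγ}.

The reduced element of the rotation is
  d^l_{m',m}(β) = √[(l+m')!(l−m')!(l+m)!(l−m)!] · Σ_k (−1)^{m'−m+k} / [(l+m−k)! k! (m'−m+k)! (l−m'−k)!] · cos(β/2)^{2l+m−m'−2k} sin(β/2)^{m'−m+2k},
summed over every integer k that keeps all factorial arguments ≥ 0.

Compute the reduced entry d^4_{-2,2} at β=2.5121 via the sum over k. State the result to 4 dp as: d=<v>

d^4_{-2,2}(β=2.5121) via the finite sum:
With c≡cos(β/2)=0.309575 and s≡sin(β/2)=0.950875, N=[2·720·720·2]^{1/2}=1440.000000
Admissible k: 4..6 (factorial args all ≥0)
  k=4: (−1)^0·1440.0000/(96)·0.3096^4·0.9509^4 = +0.112629
  k=5: (−1)^1·1440.0000/(120)·0.3096^2·0.9509^6 = -0.850069
  k=6: (−1)^2·1440.0000/(1440)·0.3096^0·0.9509^8 = +0.668324
d^4_{-2,2}(2.5121) = +0.112629 -0.850069 +0.668324 = -0.069116

d=-0.0691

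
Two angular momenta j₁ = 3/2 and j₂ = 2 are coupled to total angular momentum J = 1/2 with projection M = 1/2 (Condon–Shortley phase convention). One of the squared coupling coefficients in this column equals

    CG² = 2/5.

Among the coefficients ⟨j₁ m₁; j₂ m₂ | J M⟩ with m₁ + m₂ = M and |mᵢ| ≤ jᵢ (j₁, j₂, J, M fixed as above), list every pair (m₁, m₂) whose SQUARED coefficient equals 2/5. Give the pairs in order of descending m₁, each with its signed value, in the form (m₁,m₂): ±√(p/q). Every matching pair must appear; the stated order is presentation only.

(-3/2,2): −√(2/5)

Admissible pairs with m₁+m₂ = M = 1/2: (-3/2,2), (-1/2,1), (1/2,0), (3/2,-1)
  (m₁,m₂)=(3/2,-1): CG² = 1/10, CG = +√(1/10)
  (m₁,m₂)=(1/2,0): CG² = 1/5, CG = −√(1/5)
  (m₁,m₂)=(-1/2,1): CG² = 3/10, CG = +√(3/10)
  (m₁,m₂)=(-3/2,2): CG² = 2/5, CG = −√(2/5)   ← matches the target
Pairs with CG² = 2/5: (-3/2,2): −√(2/5)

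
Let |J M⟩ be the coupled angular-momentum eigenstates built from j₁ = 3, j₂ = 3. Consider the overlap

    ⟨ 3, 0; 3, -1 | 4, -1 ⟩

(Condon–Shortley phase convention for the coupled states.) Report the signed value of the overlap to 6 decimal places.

√[9·2!4!4!/11! · 3!3!2!4!3!5!] = √(124416/385)
  +(−1)^0/∏(0,2,3,2,1,2)! = 1/48  (running 1/48)
  +(−1)^1/∏(1,1,2,1,2,3)! = -1/24  (running -1/48)
  +(−1)^2/∏(2,0,1,0,3,4)! = 1/288  (running -5/288)
⟨..|..⟩ = √(124416/385)·(-5/288) = -0.312094

−√(15/154) = -0.312094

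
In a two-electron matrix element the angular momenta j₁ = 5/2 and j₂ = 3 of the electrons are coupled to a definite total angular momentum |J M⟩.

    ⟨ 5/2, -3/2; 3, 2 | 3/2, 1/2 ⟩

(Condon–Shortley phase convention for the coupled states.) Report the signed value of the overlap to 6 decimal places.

-0.218218  (= −√(1/21))

√[4·4!1!2!/8! · 1!4!5!1!2!1!] = √(192/7)
  +(−1)^3/∏(3,1,1,2,0,0)! = -1/12  (running -1/12)
  +(−1)^4/∏(4,0,0,1,1,1)! = 1/24  (running -1/24)
⟨..|..⟩ = √(192/7)·(-1/24) = -0.218218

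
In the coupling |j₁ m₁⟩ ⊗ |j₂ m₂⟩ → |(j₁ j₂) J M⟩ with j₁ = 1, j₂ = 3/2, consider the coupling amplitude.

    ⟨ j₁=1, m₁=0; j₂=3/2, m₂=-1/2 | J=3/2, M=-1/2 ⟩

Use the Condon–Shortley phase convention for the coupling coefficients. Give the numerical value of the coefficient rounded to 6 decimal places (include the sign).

+0.258199  (= +√(1/15))

√[4·1!1!2!/5! · 1!1!1!2!1!2!] = √(4/15)
  +(−1)^0/∏(0,1,1,1,0,1)! = 1  (running 1)
  +(−1)^1/∏(1,0,0,0,1,2)! = -1/2  (running 1/2)
⟨..|..⟩ = √(4/15)·(1/2) = +0.258199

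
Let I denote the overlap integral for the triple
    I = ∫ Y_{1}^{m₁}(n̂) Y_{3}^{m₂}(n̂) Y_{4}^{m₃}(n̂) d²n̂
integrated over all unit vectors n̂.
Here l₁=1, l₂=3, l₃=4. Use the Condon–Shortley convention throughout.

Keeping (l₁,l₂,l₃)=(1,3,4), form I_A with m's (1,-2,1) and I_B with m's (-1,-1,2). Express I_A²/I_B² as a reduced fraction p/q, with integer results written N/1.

l's match ⇒ only the (l;m) 3-j factors differ between A and B.
A: triangle coeff Δ(1,3,4) = 1/252; Σ_t [0,0]: t=0:+1/240 = 1/240; (3j)²=1/84 [(1 3 4; 1 -2 1)], sign=-1
B: triangle coeff Δ(1,3,4) = 1/252; Σ_t [0,0]: t=0:+1/96 = 1/96; (3j)²=5/84 [(1 3 4; -1 -1 2)], sign=+1
I_A²/I_B² = (1/84)/(5/84) = 1/5

1/5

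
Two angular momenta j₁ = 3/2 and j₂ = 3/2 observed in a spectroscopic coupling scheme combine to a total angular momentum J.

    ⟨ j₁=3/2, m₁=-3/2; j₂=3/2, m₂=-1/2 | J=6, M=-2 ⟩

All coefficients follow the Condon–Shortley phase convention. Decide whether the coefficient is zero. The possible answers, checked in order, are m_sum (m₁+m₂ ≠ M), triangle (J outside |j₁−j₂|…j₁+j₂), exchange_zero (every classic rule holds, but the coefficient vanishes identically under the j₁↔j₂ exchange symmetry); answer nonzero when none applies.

m-sum: m₁+m₂ = -3/2+(-1/2) = -2, M = -2  ✓
triangle: need |j₁−j₂| ≤ J ≤ j₁+j₂, i.e. J ∈ [0, 3]; J = 6 is outside ✗ ⇒ coefficient is 0

triangle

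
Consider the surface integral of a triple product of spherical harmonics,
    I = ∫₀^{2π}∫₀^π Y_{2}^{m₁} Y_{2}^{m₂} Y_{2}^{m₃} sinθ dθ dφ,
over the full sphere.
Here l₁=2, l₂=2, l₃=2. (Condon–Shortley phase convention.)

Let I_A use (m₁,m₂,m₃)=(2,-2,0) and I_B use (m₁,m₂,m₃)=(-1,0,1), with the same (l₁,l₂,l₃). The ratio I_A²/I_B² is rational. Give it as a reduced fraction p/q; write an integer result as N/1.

4/1

Same 2,2,2: normalisation and zero-m 3j drop out of the ratio.
A: Δ: 2! 2! 2! / 7! → 1/630; sum: t=0:+1/8 = 1/8; 3j²(2 2 2; 2 -2 0) = Δ·Π!·Σ² = 2/35  (sign +1)
B: Δ: 2! 2! 2! / 7! → 1/630; sum: t=1:−1/2 t=2:+1/4 = -1/4; 3j²(2 2 2; -1 0 1) = Δ·Π!·Σ² = 1/70  (sign +1)
I_A²/I_B² = (2/35)/(1/70) = 4/1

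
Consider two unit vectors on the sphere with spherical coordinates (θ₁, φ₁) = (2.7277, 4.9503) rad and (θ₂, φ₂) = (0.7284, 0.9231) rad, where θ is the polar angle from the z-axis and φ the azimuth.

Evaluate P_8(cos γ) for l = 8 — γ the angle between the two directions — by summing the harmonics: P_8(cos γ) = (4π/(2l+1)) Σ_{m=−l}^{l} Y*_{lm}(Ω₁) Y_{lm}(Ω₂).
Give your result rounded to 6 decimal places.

Summing Y*_{l m}(θ₁,φ₁)·Y_{l m}(θ₂,φ₂) over m ∈ [−8, 8]; prefactor 4π/(2·8+1) = 0.739198:
  [-8]  conj(Y_{8,-8})(Ω₁) = (-0.000115, 0.000333) ; Y_{8,-8}(Ω₂) = (0.008986, -0.017726) ; Δ = (0.000005, 0.000005)
  [-7]  conj(Y_{8,-7})(Ω₁) = (0.003198, 0.000303) ; Y_{8,-7}(Ω₂) = (0.087699, -0.015824) ; Δ = (0.000285, -0.000024)
  [-6]  conj(Y_{8,-6})(Ω₁) = (-0.002633, -0.018246) ; Y_{8,-6}(Ω₂) = (0.177102, 0.163206) ; Δ = (0.002511, -0.003661)
  [-5]  conj(Y_{8,-5})(Ω₁) = (-0.069610, 0.027903) ; Y_{8,-5}(Ω₂) = (-0.041074, 0.422602) ; Δ = (-0.008933, -0.030563)
  [-4]  conj(Y_{8,-4})(Ω₁) = (0.127784, 0.179313) ; Y_{8,-4}(Ω₂) = (-0.378013, 0.232182) ; Δ = (-0.089937, -0.038114)
  [-3]  conj(Y_{8,-3})(Ω₁) = (0.293210, -0.338563) ; Y_{8,-3}(Ω₂) = (-0.110241, -0.043049) ; Δ = (-0.046899, 0.024701)
  [-2]  conj(Y_{8,-2})(Ω₁) = (-0.482763, -0.248774) ; Y_{8,-2}(Ω₂) = (0.088378, 0.312747) ; Δ = (0.035138, -0.172969)
  [-1]  conj(Y_{8,-1})(Ω₁) = (-0.036811, 0.151797) ; Y_{8,-1}(Ω₂) = (-0.174428, 0.230549) ; Δ = (-0.028576, -0.034965)
  [+0]  conj(Y_{8,0})(Ω₁) = (-0.451683, -0.000000) ; Y_{8,0}(Ω₂) = (0.244061, 0.000000) ; Δ = (-0.110238, -0.000000)
  [+1]  conj(Y_{8,1})(Ω₁) = (0.036811, 0.151797) ; Y_{8,1}(Ω₂) = (0.174428, 0.230549) ; Δ = (-0.028576, 0.034965)
  [+2]  conj(Y_{8,2})(Ω₁) = (-0.482763, 0.248774) ; Y_{8,2}(Ω₂) = (0.088378, -0.312747) ; Δ = (0.035138, 0.172969)
  [+3]  conj(Y_{8,3})(Ω₁) = (-0.293210, -0.338563) ; Y_{8,3}(Ω₂) = (0.110241, -0.043049) ; Δ = (-0.046899, -0.024701)
  [+4]  conj(Y_{8,4})(Ω₁) = (0.127784, -0.179313) ; Y_{8,4}(Ω₂) = (-0.378013, -0.232182) ; Δ = (-0.089937, 0.038114)
  [+5]  conj(Y_{8,5})(Ω₁) = (0.069610, 0.027903) ; Y_{8,5}(Ω₂) = (0.041074, 0.422602) ; Δ = (-0.008933, 0.030563)
  [+6]  conj(Y_{8,6})(Ω₁) = (-0.002633, 0.018246) ; Y_{8,6}(Ω₂) = (0.177102, -0.163206) ; Δ = (0.002511, 0.003661)
  [+7]  conj(Y_{8,7})(Ω₁) = (-0.003198, 0.000303) ; Y_{8,7}(Ω₂) = (-0.087699, -0.015824) ; Δ = (0.000285, 0.000024)
  [+8]  conj(Y_{8,8})(Ω₁) = (-0.000115, -0.000333) ; Y_{8,8}(Ω₂) = (0.008986, 0.017726) ; Δ = (0.000005, -0.000005)
Accumulated sum (-0.383048, 0.000000); after 4π/(2l+1) scaling, (-0.283148, 0.000000) ⇒ P_8 = -0.283148

-0.283148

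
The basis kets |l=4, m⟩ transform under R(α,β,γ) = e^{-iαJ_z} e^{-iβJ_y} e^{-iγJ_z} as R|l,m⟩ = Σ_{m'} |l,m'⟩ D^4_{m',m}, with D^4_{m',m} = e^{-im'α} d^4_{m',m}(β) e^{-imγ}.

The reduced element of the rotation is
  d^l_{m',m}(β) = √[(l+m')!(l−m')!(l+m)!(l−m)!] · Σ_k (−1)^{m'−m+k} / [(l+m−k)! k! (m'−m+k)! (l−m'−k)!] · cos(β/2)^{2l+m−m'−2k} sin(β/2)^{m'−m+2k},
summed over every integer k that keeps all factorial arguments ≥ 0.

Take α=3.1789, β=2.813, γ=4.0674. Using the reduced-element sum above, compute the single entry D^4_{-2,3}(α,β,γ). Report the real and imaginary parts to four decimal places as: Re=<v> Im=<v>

Re=-0.4623 Im=-0.2170

First d^4_{-2,3}(β=2.8130), then the phase factors e^{-i(-2)α} and e^{-i(3)γ}:
c=cos(2.813000/2)=0.163558, s=sin(2.813000/2)=0.986534; N=√[2·720·5040·1]=2693.993318
k: max(0,(3)−(-2))=5 … min(4+(3),4−(-2))=6
  k=5: (−1)^0·2693.9933/(240)·0.1636^3·0.9865^5 = +0.045895
  k=6: (−1)^1·2693.9933/(720)·0.1636^1·0.9865^7 = -0.556570
d^4_{-2,3}(2.8130) = +0.045895 -0.556570 = -0.510675
D = (+0.997218+0.074545i)·(-0.510675)·(+0.934419+0.356174i) = -0.462298-0.216955i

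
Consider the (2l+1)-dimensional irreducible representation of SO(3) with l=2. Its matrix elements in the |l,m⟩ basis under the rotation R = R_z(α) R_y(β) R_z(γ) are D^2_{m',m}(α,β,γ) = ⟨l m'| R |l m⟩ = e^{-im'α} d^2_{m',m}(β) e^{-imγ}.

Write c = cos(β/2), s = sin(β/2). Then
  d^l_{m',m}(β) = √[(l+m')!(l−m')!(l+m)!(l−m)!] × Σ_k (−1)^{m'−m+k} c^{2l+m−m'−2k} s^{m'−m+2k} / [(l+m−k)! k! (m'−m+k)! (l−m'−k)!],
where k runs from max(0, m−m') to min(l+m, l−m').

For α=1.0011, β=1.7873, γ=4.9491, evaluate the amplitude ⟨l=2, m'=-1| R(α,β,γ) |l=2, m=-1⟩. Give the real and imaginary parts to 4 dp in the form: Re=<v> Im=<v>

Re=-0.5304 Im=0.1835

D^2_{-1,-1}(1.0011,1.7873,4.9491) = e^{-i·-1·1.0011}·d^2_{-1,-1}(1.7873)·e^{-i·-1·4.9491}. Compute d first:
c=cos(1.787300/2)=0.626572, s=sin(1.787300/2)=0.779364; N=√[1·6·1·6]=6.000000
k∈{0,1} keeps every argument non-negative
  k=0: (−1)^0·6.0000/(6)·0.6266^4·0.7794^0 = +0.154128
  k=1: (−1)^1·6.0000/(2)·0.6266^2·0.7794^2 = -0.715390
d^2_{-1,-1}(1.7873) = +0.154128 -0.715390 = -0.561262
Attach z-rotation phases: D = e^{-i(-1)(1.0011)}·(-0.561262)·e^{-i(-1)(4.9491)} = -0.530432+0.183457i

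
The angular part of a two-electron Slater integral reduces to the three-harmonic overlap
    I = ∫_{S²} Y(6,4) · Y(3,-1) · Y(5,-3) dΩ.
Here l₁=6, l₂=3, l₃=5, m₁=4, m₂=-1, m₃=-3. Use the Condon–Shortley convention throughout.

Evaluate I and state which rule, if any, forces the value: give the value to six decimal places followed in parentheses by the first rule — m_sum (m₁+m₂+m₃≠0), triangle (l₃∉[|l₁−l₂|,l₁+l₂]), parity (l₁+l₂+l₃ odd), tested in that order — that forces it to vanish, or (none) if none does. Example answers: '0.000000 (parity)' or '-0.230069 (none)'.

Checks pass: Σm=0; 14 even; l₃=5∈[3,9].
(2·6+1)(2·3+1)(2·5+1) = 1001
Δ: 4! 8! 2! / 15! → 1/675675
sum: t=1:−1/8640 t=2:+1/2304 t=3:−1/8640 = 7/34560
3j²(6 3 5; 0 0 0) = Δ·Π!·Σ² = 7/429  (sign -1)
sum: t=0:+1/69120 t=1:−1/30240 t=2:+1/322560 = -1/64512
3j²(6 3 5; 4 -1 -3) = Δ·Π!·Σ² = 10/1001  (sign -1)
combine: 4πI² = 1001·7/429·10/1001 = 70/429
take √, sign +1: I = 0.11395029
No selection rule forces the value: the integral is nonzero (none).

0.113950 (none)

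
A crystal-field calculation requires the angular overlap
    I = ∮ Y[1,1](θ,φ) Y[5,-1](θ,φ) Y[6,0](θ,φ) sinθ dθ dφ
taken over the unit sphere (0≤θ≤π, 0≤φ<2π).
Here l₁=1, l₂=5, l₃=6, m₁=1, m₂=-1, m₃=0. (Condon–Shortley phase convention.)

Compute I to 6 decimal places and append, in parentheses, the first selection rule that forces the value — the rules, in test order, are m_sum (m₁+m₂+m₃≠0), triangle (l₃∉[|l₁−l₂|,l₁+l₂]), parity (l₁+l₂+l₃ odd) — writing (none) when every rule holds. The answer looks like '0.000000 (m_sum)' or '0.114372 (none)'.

Rules hold: Σm=0, L=12 even, 4≤6≤6.
N = 3·11·13 = 429
Δ = 0!·2!·10!/13! = 1/858
Racah Σ t=0..0: t=0:+1/14400 = 1/14400
⇒ 3j(1 5 6; 0 0 0)² = 6/143, sgn +1
Racah Σ t=0..0: t=0:+1/34560 = 1/34560
⇒ 3j(1 5 6; 1 -1 0)² = 5/286, sgn +1
4πI² = N·(3j₀)²·(3jₘ)² = 45/143
I = +1·√(0.314685/4π) = 0.15824621
No selection rule forces the value: the integral is nonzero (none).

0.158246 (none)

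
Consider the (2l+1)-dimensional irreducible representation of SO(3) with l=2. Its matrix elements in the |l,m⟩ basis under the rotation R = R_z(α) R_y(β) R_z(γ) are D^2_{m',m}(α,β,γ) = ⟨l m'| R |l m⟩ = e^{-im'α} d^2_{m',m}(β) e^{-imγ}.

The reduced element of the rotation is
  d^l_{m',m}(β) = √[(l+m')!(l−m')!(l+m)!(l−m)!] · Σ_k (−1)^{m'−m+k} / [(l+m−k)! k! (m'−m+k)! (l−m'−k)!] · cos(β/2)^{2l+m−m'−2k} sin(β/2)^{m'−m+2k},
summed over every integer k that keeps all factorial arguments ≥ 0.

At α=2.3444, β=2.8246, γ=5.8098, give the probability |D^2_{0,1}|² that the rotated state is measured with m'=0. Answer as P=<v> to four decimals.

Split into d^2_{0,1}(β=2.8246) × two z-phases.
c=cos(2.824600/2)=0.157834, s=sin(2.824600/2)=0.987466; N=√[2·2·6·1]=4.898979
The bounds max(0,m−m')=1 and min(l+m,l−m')=2 give 2 terms
  k=1: (−1)^0·4.8990/(2)·0.1578^3·0.9875^1 = +0.009510
  k=2: (−1)^1·4.8990/(2)·0.1578^1·0.9875^3 = -0.372255
d^2_{0,1}(2.8246) = +0.009510 -0.372255 = -0.362745
|D^2_{0,1}|² = |d^2_{0,1}(β)|² = (-0.362745)² = 0.131584 (the z-rotation phases have unit modulus)

P=0.1316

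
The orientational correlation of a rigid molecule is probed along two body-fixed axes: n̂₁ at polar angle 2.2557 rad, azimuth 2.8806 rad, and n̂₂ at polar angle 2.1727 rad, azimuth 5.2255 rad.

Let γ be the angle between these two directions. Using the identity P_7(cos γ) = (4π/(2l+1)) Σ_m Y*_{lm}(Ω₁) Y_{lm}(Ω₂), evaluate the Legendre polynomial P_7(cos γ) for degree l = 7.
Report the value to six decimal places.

0.179459

Addition theorem: P_7(cos γ) = (4π/15) Σ_m Y*_{lm}(Ω₁) Y_{lm}(Ω₂), m = −7…7:
  m=-7: (0.021175, 0.080848) × (0.056243, 0.116378) = (-0.008218, 0.007011)  (running Σ = (-0.008218, 0.007011))
  m=-6: (-0.001236, 0.255419) × (-0.331566, -0.020892) = (0.005746, -0.084662)  (running Σ = (-0.002472, -0.077651))
  m=-5: (-0.112877, 0.414568) × (0.240887, -0.370870) = (0.126560, 0.141727)  (running Σ = (0.124088, 0.064076))
  m=-4: (-0.184950, 0.317969) × (0.103754, 0.198494) = (-0.082304, -0.003721)  (running Σ = (0.041784, 0.060355))
  m=-3: (0.018624, -0.018534) × (0.214353, 0.006746) = (0.004117, -0.003847)  (running Σ = (0.045901, 0.056508))
  m=-2: (0.314904, -0.181133) × (-0.173606, 0.286637) = (-0.002750, 0.121709)  (running Σ = (0.043151, 0.178217))
  m=-1: (0.131622, -0.035154) × (0.039791, 0.070620) = (0.007720, 0.007896)  (running Σ = (0.050871, 0.186113))
  m=0: (-0.326995, -0.000000) × (-0.343955, 0.000000) = (0.112471, 0.000000)  (running Σ = (0.163343, 0.186113))
  m=1: (-0.131622, -0.035154) × (-0.039791, 0.070620) = (0.007720, -0.007896)  (running Σ = (0.171063, 0.178217))
  m=2: (0.314904, 0.181133) × (-0.173606, -0.286637) = (-0.002750, -0.121709)  (running Σ = (0.168313, 0.056508))
  m=3: (-0.018624, -0.018534) × (-0.214353, 0.006746) = (0.004117, 0.003847)  (running Σ = (0.172430, 0.060355))
  m=4: (-0.184950, -0.317969) × (0.103754, -0.198494) = (-0.082304, 0.003721)  (running Σ = (0.090126, 0.064076))
  m=5: (0.112877, 0.414568) × (-0.240887, -0.370870) = (0.126560, -0.141727)  (running Σ = (0.216686, -0.077651))
  m=6: (-0.001236, -0.255419) × (-0.331566, 0.020892) = (0.005746, 0.084662)  (running Σ = (0.222432, 0.007011))
  m=7: (-0.021175, 0.080848) × (-0.056243, 0.116378) = (-0.008218, -0.007011)  (running Σ = (0.214214, -0.000000))
Σ over m = (0.214214, -0.000000); ×(4π/15) → (0.179459, -0.000000). Real part: 0.179459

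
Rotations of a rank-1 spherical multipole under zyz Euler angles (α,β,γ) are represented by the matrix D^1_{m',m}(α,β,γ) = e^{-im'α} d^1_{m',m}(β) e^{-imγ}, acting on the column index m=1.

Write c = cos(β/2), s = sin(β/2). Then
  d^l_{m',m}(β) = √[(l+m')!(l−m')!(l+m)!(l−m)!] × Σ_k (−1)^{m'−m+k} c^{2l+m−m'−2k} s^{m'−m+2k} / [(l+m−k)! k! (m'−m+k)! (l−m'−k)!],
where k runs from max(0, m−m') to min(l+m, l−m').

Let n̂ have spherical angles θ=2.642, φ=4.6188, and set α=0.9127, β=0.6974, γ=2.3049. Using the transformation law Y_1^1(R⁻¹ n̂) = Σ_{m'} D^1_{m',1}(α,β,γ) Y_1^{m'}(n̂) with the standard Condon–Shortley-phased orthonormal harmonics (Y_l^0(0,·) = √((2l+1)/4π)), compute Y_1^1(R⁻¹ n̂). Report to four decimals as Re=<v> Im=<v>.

Need the full column D^1_{m',1} for m'=−1..1 at α=0.9127, β=0.6974, γ=2.3049.
cos(β/2)=0.939818, sin(β/2)=0.341676
d^1_{-1,1}: single k=2 term ⇒ +0.116743;  D = +0.020739-0.114886i
d^1_{0,1}: single k=1 term ⇒ +0.454123;  D = -0.304227-0.337155i
d^1_{1,1}: single k=0 term ⇒ +0.883257;  D = -0.880707+0.067069i
Y_1^{m'}(θ=2.642,φ=4.6188) and Σ D·Y over m':
  (+0.0207-0.1149i)·(-0.0155+0.1648i)  (-0.3042-0.3372i)·(-0.4289+0.0000i)  (-0.8807+0.0671i)·(+0.0155+0.1648i)
Y_1^1(R⁻¹ n̂) = +0.124415+0.005700i

Re=0.1244 Im=0.0057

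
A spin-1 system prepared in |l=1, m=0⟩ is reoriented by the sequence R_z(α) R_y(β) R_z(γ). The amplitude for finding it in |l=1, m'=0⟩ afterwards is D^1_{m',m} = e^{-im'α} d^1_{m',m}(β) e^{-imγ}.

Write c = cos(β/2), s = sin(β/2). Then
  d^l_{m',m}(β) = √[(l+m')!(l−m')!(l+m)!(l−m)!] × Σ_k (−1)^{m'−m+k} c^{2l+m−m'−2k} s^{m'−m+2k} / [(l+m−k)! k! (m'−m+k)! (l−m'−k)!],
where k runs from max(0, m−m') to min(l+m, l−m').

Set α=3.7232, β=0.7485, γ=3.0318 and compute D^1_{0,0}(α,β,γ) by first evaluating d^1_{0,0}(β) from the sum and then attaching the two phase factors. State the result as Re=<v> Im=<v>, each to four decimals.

Re=0.7327 Im=0.0000

D^1_{0,0}(3.7232,0.7485,3.0318) = e^{-i·0·3.7232}·d^1_{0,0}(0.7485)·e^{-i·0·3.0318}. Compute d first:
c=cos(0.748500/2)=0.930782, s=sin(0.748500/2)=0.365575; N=√[1·1·1·1]=1.000000
k∈{0,1} keeps every argument non-negative
  k=0: (−1)^0·1.0000/(1)·0.9308^2·0.3656^0 = +0.866355
  k=1: (−1)^1·1.0000/(1)·0.9308^0·0.3656^2 = -0.133645
d^1_{0,0}(0.7485) = +0.866355 -0.133645 = +0.732711
Phases: e^{-i·(0)·3.7232}=+1.000000+0.000000i, e^{-i·(0)·3.0318}=+1.000000+0.000000i ⇒ D=+0.732711+0.000000i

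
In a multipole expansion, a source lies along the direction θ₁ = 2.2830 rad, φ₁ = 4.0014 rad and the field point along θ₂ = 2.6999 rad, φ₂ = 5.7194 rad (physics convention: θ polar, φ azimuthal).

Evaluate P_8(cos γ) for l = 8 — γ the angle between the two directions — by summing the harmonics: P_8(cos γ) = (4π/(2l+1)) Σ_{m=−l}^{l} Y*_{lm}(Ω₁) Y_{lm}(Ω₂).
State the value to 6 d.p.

0.053234

Addition theorem: P_8(cos γ) = (4π/17) Σ_m Y*_{lm}(Ω₁) Y_{lm}(Ω₂), m = −8…8:
  m=-8: Y*=0.04598 + 0.03114j  Y=-0.00012 - 0.00056j  product 0.00001 - 0.00003j
  m=-7: Y*=0.18512 - 0.05015j  Y=0.00337 + 0.00350j  product 0.00080 + 0.00048j
  m=-6: Y*=0.16524 - 0.34519j  Y=-0.02511 - 0.00617j  product -0.00628 + 0.00765j
  m=-5: Y*=-0.18064 - 0.41183j  Y=0.09214 - 0.03081j  product -0.02933 - 0.03238j
  m=-4: Y*=-0.18593 - 0.05703j  Y=-0.16543 + 0.20276j  product 0.04232 - 0.02826j
  m=-3: Y*=0.20749 - 0.13072j  Y=0.05786 - 0.47763j  product -0.05043 - 0.10667j
  m=-2: Y*=0.05068 - 0.33802j  Y=0.21527 + 0.45346j  product 0.16419 - 0.04979j
  m=-1: Y*=0.06333 + 0.07353j  Y=-0.03411 - 0.02157j  product -0.00057 - 0.00387j
  m=+0: Y*=0.35677 + 0.00000j  Y=-0.47483 + 0.00000j  product -0.16940 + 0.00000j
  m=+1: Y*=-0.06333 + 0.07353j  Y=0.03411 - 0.02157j  product -0.00057 + 0.00387j
  m=+2: Y*=0.05068 + 0.33802j  Y=0.21527 - 0.45346j  product 0.16419 + 0.04979j
  m=+3: Y*=-0.20749 - 0.13072j  Y=-0.05786 - 0.47763j  product -0.05043 + 0.10667j
  m=+4: Y*=-0.18593 + 0.05703j  Y=-0.16543 - 0.20276j  product 0.04232 + 0.02826j
  m=+5: Y*=0.18064 - 0.41183j  Y=-0.09214 - 0.03081j  product -0.02933 + 0.03238j
  m=+6: Y*=0.16524 + 0.34519j  Y=-0.02511 + 0.00617j  product -0.00628 - 0.00765j
  m=+7: Y*=-0.18512 - 0.05015j  Y=-0.00337 + 0.00350j  product 0.00080 - 0.00048j
  m=+8: Y*=0.04598 - 0.03114j  Y=-0.00012 + 0.00056j  product 0.00001 + 0.00003j
Total Σ_m = 0.07202 - 0.00000j. Multiply by 0.739198: 0.05323 - 0.00000j. P_8(cos γ) = 0.053234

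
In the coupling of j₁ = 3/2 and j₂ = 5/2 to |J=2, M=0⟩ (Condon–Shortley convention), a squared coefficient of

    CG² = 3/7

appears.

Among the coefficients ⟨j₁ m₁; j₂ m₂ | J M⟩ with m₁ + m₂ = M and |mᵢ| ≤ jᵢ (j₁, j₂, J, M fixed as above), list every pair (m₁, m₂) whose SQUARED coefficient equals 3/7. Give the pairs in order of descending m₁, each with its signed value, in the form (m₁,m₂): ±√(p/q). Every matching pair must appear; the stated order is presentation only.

(3/2,-3/2): +√(3/7); (-3/2,3/2): +√(3/7)

Admissible pairs with m₁+m₂ = M = 0: (-3/2,3/2), (-1/2,1/2), (1/2,-1/2), (3/2,-3/2)
  (m₁,m₂)=(3/2,-3/2): CG² = 3/7, CG = +√(3/7)   ← matches the target
  (m₁,m₂)=(1/2,-1/2): CG² = 1/14, CG = −√(1/14)
  (m₁,m₂)=(-1/2,1/2): CG² = 1/14, CG = −√(1/14)
  (m₁,m₂)=(-3/2,3/2): CG² = 3/7, CG = +√(3/7)   ← matches the target
Pairs with CG² = 3/7: (3/2,-3/2): +√(3/7); (-3/2,3/2): +√(3/7)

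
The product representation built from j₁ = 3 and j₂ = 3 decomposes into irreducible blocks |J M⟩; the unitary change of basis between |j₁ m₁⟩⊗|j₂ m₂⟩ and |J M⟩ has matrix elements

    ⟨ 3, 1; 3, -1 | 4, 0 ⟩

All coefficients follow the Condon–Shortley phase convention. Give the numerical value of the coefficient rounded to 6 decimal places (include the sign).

+√(1/154) = +0.080582

√[9·2!4!4!/11! · 4!2!2!4!4!4!] = √(663552/1925)
  +(−1)^0/∏(0,2,2,2,2,2)! = 1/32  (running 1/32)
  +(−1)^1/∏(1,1,1,1,3,3)! = -1/36  (running 1/288)
  +(−1)^2/∏(2,0,0,0,4,4)! = 1/1152  (running 5/1152)
⟨..|..⟩ = √(663552/1925)·(5/1152) = +0.080582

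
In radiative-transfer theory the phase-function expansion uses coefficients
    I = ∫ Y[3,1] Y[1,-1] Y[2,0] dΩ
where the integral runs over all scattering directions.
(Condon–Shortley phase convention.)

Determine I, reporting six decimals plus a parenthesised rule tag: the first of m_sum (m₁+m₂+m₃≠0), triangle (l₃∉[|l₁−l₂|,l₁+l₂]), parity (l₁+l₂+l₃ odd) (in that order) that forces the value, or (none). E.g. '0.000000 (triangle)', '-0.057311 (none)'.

-0.202301 (none)

Rules hold: Σm=0, L=6 even, 2≤2≤4.
N = 7·3·5 = 105
Δ = 2!·4!·0!/7! = 1/105
Racah Σ t=1..1: t=1:−1/4 = -1/4
⇒ 3j(3 1 2; 0 0 0)² = 3/35, sgn -1
Racah Σ t=0..0: t=0:+1/8 = 1/8
⇒ 3j(3 1 2; 1 -1 0)² = 2/35, sgn +1
4πI² = N·(3j₀)²·(3jₘ)² = 18/35
I = -1·√(0.514286/4π) = -0.20230066
No selection rule forces the value: the integral is nonzero (none).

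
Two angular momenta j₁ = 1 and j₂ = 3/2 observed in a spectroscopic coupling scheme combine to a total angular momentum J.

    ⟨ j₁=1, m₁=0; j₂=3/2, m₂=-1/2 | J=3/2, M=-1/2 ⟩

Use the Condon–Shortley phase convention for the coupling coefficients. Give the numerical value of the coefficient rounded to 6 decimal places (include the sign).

+0.258199  (= +√(1/15))

j₁+j₂−J=1  J+j₁−j₂=1  J−j₁+j₂=2  j₁+j₂+J+1=5
(j₁±m₁, j₂±m₂, J±M) = (1,1,1,2,1,2)
P² = 4/15
sum k=0..1:
  [0] +1/1 = 1
  [1] −1/2 = -1/2
S = 1/2
C² = P²·S² = 1/15 ; C = +0.258199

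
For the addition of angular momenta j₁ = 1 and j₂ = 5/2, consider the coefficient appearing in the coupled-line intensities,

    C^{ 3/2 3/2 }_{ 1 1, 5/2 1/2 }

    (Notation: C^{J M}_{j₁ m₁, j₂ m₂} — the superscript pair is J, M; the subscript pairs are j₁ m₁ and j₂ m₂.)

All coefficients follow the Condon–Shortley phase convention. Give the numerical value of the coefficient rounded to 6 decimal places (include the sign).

√[4·2!0!3!/6! · 2!0!3!2!3!0!] = √(48/5)
  +(−1)^0/∏(0,2,0,3,0,0)! = 1/12  (running 1/12)
⟨..|..⟩ = √(48/5)·(1/12) = +0.258199

+0.258199  (= +√(1/15))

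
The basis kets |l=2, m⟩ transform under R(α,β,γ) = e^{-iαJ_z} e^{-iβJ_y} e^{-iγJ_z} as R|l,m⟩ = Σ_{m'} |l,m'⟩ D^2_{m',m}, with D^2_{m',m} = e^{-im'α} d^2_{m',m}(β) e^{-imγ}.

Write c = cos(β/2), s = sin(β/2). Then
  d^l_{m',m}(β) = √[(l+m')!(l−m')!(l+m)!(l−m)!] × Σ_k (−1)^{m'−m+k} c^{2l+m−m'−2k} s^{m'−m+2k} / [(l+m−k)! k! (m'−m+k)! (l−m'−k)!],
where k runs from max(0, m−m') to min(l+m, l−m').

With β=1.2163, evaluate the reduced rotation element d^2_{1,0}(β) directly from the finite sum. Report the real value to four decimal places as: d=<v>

d=-0.3987

d^2_{1,0}(β=1.2163) via the finite sum:
With c≡cos(β/2)=0.820706 and s≡sin(β/2)=0.571350, N=[6·1·2·2]^{1/2}=4.898979
The bounds max(0,m−m')=0 and min(l+m,l−m')=1 give 2 terms
  k=0: (−1)^1·4.8990/(2)·0.8207^3·0.5714^1 = -0.773645
  k=1: (−1)^2·4.8990/(2)·0.8207^1·0.5714^3 = +0.374947
d^2_{1,0}(1.2163) = -0.773645 +0.374947 = -0.398697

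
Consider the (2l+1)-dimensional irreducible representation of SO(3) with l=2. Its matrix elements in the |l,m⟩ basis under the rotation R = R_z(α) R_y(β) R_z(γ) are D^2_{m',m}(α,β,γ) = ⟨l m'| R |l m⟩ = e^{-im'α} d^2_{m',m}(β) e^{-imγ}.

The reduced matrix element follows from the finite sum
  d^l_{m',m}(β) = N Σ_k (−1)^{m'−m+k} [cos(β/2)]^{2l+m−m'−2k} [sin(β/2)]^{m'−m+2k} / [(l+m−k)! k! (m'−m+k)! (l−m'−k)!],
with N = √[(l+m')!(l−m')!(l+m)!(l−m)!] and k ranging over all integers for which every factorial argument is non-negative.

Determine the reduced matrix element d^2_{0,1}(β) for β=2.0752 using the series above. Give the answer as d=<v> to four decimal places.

d^2_{0,1}(β=2.0752) via the finite sum:
With c≡cos(β/2)=0.508289 and s≡sin(β/2)=0.861187, N=[2·2·6·1]^{1/2}=4.898979
The bounds max(0,m−m')=1 and min(l+m,l−m')=2 give 2 terms
  k=1: (−1)^0·4.8990/(2)·0.5083^3·0.8612^1 = +0.277015
  k=2: (−1)^1·4.8990/(2)·0.5083^1·0.8612^3 = -0.795203
d^2_{0,1}(2.0752) = +0.277015 -0.795203 = -0.518188

d=-0.5182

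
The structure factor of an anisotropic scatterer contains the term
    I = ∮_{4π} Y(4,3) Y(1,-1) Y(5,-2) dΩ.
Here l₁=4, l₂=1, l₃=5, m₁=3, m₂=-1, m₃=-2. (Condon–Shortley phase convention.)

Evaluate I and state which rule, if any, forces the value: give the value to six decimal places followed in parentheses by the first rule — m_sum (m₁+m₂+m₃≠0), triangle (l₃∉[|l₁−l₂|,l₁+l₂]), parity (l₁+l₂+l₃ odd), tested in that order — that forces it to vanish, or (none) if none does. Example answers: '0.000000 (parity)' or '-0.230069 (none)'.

Checks pass: Σm=0; 10 even; l₃=5∈[3,5].
(2·4+1)(2·1+1)(2·5+1) = 297
Δ: 0! 8! 2! / 11! → 1/495
sum: t=0:+1/576 = 1/576
3j²(4 1 5; 0 0 0) = Δ·Π!·Σ² = 5/99  (sign -1)
sum: t=0:+1/10080 = 1/10080
3j²(4 1 5; 3 -1 -2) = Δ·Π!·Σ² = 1/165  (sign -1)
combine: 4πI² = 297·5/99·1/165 = 1/11
take √, sign +1: I = 0.08505478
No selection rule forces the value: the integral is nonzero (none).

0.085055 (none)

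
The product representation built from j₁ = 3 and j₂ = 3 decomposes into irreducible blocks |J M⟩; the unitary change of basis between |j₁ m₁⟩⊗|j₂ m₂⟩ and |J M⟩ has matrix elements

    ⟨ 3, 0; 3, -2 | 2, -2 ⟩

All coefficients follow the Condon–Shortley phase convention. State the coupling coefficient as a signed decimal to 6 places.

−√(5/21) ≈ -0.487950

√[5·4!2!2!/9! · 3!3!1!5!0!4!] = √(960/7)
  +(−1)^1/∏(1,3,2,0,0,2)! = -1/24  (running -1/24)
⟨..|..⟩ = √(960/7)·(-1/24) = -0.487950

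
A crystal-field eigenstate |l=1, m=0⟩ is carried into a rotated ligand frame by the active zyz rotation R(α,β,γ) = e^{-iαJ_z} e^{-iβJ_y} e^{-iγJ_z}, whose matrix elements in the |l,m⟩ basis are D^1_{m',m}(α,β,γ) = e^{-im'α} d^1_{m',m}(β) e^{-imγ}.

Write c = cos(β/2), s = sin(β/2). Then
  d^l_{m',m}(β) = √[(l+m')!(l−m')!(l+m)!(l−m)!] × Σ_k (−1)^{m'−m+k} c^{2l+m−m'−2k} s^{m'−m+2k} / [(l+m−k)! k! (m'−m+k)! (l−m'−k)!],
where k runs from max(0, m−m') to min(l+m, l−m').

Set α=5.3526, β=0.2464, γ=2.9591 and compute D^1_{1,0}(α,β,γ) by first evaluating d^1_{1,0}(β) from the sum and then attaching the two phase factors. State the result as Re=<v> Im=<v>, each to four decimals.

Re=-0.1030 Im=-0.1383

D^1_{1,0}(5.3526,0.2464,2.9591) = e^{-i·1·5.3526}·d^1_{1,0}(0.2464)·e^{-i·0·2.9591}. Compute d first:
With c≡cos(β/2)=0.992420 and s≡sin(β/2)=0.122889, N=[2·1·1·1]^{1/2}=1.414214
k∈{0} keeps every argument non-negative
  k=0: (−1)^1·1.4142/(1)·0.9924^1·0.1229^1 = -0.172473
d^1_{1,0}(0.2464) = -0.172473
Phases: e^{-i·(1)·5.3526}=+0.597365+0.801970i, e^{-i·(0)·2.9591}=+1.000000+0.000000i ⇒ D=-0.103030-0.138318i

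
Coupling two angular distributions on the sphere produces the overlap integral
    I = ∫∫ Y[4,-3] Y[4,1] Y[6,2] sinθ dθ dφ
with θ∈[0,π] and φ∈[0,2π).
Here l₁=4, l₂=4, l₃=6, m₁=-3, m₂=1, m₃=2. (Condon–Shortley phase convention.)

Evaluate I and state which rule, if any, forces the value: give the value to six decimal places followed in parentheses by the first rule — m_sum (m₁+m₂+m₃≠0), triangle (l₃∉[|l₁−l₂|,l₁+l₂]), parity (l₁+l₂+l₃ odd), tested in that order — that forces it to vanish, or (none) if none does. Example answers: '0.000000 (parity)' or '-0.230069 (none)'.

Checks pass: Σm=0; 14 even; l₃=6∈[0,8].
(2·4+1)(2·4+1)(2·6+1) = 1053
Δ: 2! 6! 6! / 15! → 1/1261260
sum: t=0:+1/4608 t=1:−1/1296 t=2:+1/4608 = -7/20736
3j²(4 4 6; 0 0 0) = Δ·Π!·Σ² = 20/1287  (sign -1)
sum: t=1:−1/34560 t=2:+1/8640 = 1/11520
3j²(4 4 6; -3 1 2) = Δ·Π!·Σ² = 3/143  (sign +1)
combine: 4πI² = 1053·20/1287·3/143 = 540/1573
take √, sign -1: I = -0.16528277
No selection rule forces the value: the integral is nonzero (none).

-0.165283 (none)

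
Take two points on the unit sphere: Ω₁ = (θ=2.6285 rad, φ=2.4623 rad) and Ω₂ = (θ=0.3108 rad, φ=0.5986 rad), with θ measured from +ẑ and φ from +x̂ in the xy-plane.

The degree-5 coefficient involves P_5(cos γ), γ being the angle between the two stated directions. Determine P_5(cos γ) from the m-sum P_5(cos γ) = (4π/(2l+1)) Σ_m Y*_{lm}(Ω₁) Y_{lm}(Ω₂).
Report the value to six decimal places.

0.192419

Summing Y*_{l m}(θ₁,φ₁)·Y_{l m}(θ₂,φ₂) over m ∈ [−5, 5]; prefactor 4π/(2·5+1) = 1.142397:
  [-5]  conj(Y_{5,-5})(Ω₁) = (0.012801, -0.003335) ; Y_{5,-5}(Ω₂) = (-0.001228, -0.000184) ; Δ = (-0.000016, 0.000002)
  [-4]  conj(Y_{5,-4})(Ω₁) = (0.067656, 0.030573) ; Y_{5,-4}(Ω₂) = (-0.008967, -0.008307) ; Δ = (-0.000353, -0.000836)
  [-3]  conj(Y_{5,-3})(Ω₁) = (0.107442, 0.213051) ; Y_{5,-3}(Ω₂) = (-0.015803, -0.069044) ; Δ = (0.013012, -0.010785)
  [-2]  conj(Y_{5,-2})(Ω₁) = (-0.095702, 0.444187) ; Y_{5,-2}(Ω₂) = (0.094701, -0.241581) ; Δ = (0.098244, 0.065185)
  [-1]  conj(Y_{5,-1})(Ω₁) = (-0.302428, 0.244208) ; Y_{5,-1}(Ω₂) = (0.450305, -0.307145) ; Δ = (-0.061177, 0.202857)
  [+0]  conj(Y_{5,0})(Ω₁) = (0.187051, -0.000000) ; Y_{5,0}(Ω₂) = (0.368961, 0.000000) ; Δ = (0.069015, 0.000000)
  [+1]  conj(Y_{5,1})(Ω₁) = (0.302428, 0.244208) ; Y_{5,1}(Ω₂) = (-0.450305, -0.307145) ; Δ = (-0.061177, -0.202857)
  [+2]  conj(Y_{5,2})(Ω₁) = (-0.095702, -0.444187) ; Y_{5,2}(Ω₂) = (0.094701, 0.241581) ; Δ = (0.098244, -0.065185)
  [+3]  conj(Y_{5,3})(Ω₁) = (-0.107442, 0.213051) ; Y_{5,3}(Ω₂) = (0.015803, -0.069044) ; Δ = (0.013012, 0.010785)
  [+4]  conj(Y_{5,4})(Ω₁) = (0.067656, -0.030573) ; Y_{5,4}(Ω₂) = (-0.008967, 0.008307) ; Δ = (-0.000353, 0.000836)
  [+5]  conj(Y_{5,5})(Ω₁) = (-0.012801, -0.003335) ; Y_{5,5}(Ω₂) = (0.001228, -0.000184) ; Δ = (-0.000016, -0.000002)
Σ over m = (0.168434, -0.000000); ×(4π/11) → (0.192419, -0.000000). Real part: 0.192419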